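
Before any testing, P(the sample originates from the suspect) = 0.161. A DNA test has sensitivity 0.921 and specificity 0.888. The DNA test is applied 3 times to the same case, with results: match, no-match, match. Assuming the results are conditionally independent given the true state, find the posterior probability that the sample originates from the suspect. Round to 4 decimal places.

Posterior P(H) ≈ 0.5358

Let H be the event that the sample originates from the suspect; start with P(H) = 0.161. P('match'|H) = 0.921, P('match'|¬H) = 0.112.
Update on result 1 ('match'): P(H) ← 0.921·0.1610 / (0.921·0.1610 + 0.112·0.8390) = 0.14828/0.24225 = 0.6121.
Update on result 2 ('no-match'): P(H) ← 0.079·0.6121 / (0.079·0.6121 + 0.888·0.3879) = 0.048356/0.39281 = 0.1231.
Update on result 3 ('match'): P(H) ← 0.921·0.1231 / (0.921·0.1231 + 0.112·0.8769) = 0.11338/0.21159 = 0.5358.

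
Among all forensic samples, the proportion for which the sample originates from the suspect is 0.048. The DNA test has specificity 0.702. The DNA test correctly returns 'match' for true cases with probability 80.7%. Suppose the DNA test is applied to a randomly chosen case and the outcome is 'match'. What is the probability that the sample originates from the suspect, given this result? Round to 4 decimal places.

P(H | E) ≈ 0.1201

Let H be the event that the sample originates from the suspect. P(H) = 0.048, so P(¬H) = 0.952. With E the 'match' result, P(E|H) = 0.807 and P(E|¬H) = 0.298.
P(E) = 0.807·0.048 + 0.298·0.952 = 0.038736 + 0.28370 = 0.32243.
By Bayes' theorem, P(H|E) = 0.038736 / 0.32243 = 0.1201.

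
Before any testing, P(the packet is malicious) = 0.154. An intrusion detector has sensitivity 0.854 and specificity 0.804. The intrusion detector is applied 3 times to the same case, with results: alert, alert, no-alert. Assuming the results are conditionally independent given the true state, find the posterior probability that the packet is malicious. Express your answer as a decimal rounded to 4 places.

With H the event that the packet is malicious, the joint likelihood of the observed sequence is P(data|H) = 0.854·0.854·0.146 = 0.10648 and P(data|¬H) = 0.196·0.196·0.804 = 0.030886.
Bayes: P(H|data) = 0.154·0.10648 / (0.154·0.10648 + 0.846·0.030886) = 0.016398/0.042528 = 0.3856.

Posterior P(H) ≈ 0.3856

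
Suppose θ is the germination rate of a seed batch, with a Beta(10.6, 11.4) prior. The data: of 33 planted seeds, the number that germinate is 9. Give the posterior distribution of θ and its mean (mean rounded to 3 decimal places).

Posterior: Beta(19.6, 35.4); mean ≈ 0.356

Observing 9 successes and 24 failures updates Beta(10.6, 11.4) by adding the success and failure counts to the two shape parameters: α = 10.6+9 = 19.6, β = 11.4+24 = 35.4.
Posterior mean = α/(α+β) = 19.6/55 = 0.356.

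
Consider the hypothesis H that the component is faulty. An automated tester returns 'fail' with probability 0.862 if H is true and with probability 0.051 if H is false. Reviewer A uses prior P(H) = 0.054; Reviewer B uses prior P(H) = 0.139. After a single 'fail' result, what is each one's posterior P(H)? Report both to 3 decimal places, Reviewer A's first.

P('+'|H) = 0.862, P('+'|¬H) = 0.051.
Reviewer A: numerator 0.862·0.054 = 0.046548; evidence = 0.046548+0.051·0.946 = 0.094794; posterior = 0.491.
Reviewer B: numerator 0.862·0.139 = 0.11982; evidence = 0.11982+0.051·0.861 = 0.16373; posterior = 0.732.

Reviewer A: 0.491; Reviewer B: 0.732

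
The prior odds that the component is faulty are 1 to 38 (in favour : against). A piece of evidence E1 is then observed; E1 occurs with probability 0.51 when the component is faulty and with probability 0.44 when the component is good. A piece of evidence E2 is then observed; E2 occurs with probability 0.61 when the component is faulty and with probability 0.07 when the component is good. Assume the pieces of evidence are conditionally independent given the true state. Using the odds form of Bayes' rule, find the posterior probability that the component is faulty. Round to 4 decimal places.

Posterior probability ≈ 0.2100

Prior odds = 1/38 = 0.026316.
Likelihood ratio for E1 = 0.51/0.44 = 1.1591.
Likelihood ratio for E2 = 0.61/0.07 = 8.7143.
Posterior odds = prior odds × LR₁ × LR₂ = 0.26581.
Posterior probability = odds/(1+odds) = 0.26581/1.2658 = 0.2100.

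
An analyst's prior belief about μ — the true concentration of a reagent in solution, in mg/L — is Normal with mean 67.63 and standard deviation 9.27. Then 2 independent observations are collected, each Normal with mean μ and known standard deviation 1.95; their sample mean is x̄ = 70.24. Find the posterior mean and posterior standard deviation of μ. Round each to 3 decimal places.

With known σ, the Normal prior is conjugate. Weight on the data is w = (n/σ²)/(n/σ² + 1/τ₀²) = 0.525970/(0.525970+0.0116370) = 0.97835.
Posterior mean = w·x̄ + (1−w)·μ₀ = 0.97835·70.24 + 0.021646·67.63 = 70.184. Posterior variance = 1/(0.525970+0.0116370) = 1.86010, so SD = 1.364.

Posterior mean ≈ 70.184; posterior SD ≈ 1.364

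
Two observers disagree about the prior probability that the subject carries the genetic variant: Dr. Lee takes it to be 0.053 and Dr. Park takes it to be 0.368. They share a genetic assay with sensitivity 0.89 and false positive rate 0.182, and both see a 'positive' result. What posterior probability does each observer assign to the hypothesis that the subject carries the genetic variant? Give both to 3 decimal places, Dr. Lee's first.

P('+'|H) = 0.89, P('+'|¬H) = 0.182.
Dr. Lee: numerator 0.89·0.053 = 0.047170; evidence = 0.047170+0.182·0.947 = 0.21952; posterior = 0.215.
Dr. Park: numerator 0.89·0.368 = 0.32752; evidence = 0.32752+0.182·0.632 = 0.44254; posterior = 0.740.

Dr. Lee: 0.215; Dr. Park: 0.740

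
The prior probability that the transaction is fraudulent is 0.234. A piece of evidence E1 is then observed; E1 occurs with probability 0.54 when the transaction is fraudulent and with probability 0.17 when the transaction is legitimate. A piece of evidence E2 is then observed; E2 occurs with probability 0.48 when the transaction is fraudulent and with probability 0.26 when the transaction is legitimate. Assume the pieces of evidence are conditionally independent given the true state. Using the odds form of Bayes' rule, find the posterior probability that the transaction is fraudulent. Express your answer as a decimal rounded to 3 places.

Prior odds = 0.234/(1−0.234) = 0.30548.
Likelihood ratio for E1 = 0.54/0.17 = 3.1765.
Likelihood ratio for E2 = 0.48/0.26 = 1.8462.
Posterior odds = prior odds × LR₁ × LR₂ = 1.7914.
Posterior probability = odds/(1+odds) = 1.7914/2.7914 = 0.642.

Posterior probability ≈ 0.642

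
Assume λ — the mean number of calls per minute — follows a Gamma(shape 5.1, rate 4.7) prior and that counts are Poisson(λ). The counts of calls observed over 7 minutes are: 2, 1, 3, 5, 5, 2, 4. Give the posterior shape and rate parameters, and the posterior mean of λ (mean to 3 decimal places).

Posterior: Gamma(shape=27.1, rate=11.7); mean ≈ 2.316

The Poisson likelihood adds the total count to the shape and the number of exposure periods to the rate. Here ∑xᵢ = 22 and n = 7, so shape 5.1→27.1 and rate 4.7→11.7.
E[λ | data] = 27.1/11.7 = 2.316.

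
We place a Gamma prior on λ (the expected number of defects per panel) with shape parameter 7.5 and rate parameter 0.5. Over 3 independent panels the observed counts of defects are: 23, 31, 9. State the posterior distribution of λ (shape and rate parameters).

Posterior: Gamma(shape=70.5, rate=3.5)

The Poisson likelihood adds the total count to the shape and the number of exposure periods to the rate. Here ∑xᵢ = 63 and n = 3, so shape 7.5→70.5 and rate 0.5→3.5.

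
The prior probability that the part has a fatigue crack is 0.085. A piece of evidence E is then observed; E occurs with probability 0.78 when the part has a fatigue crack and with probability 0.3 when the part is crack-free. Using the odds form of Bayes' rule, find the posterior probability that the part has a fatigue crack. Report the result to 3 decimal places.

Prior odds = 0.085/(1−0.085) = 0.092896. In log-odds, ln(0.092896) = -2.3763.
Add log likelihood ratio: ln(2.6000) = 0.95551.
Posterior log-odds = -1.4208, so posterior odds = exp(-1.4208) = 0.24153. Converting, P(H|E) = 0.24153/1.2415 = 0.195.

Posterior probability ≈ 0.195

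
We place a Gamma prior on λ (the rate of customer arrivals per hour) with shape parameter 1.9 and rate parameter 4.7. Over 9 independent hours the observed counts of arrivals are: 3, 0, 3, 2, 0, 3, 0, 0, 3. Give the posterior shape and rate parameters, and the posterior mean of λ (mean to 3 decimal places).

Total count ∑xᵢ = 14 over n = 9 hours.
Gamma is conjugate to the Poisson likelihood: posterior is Gamma(shape = 1.9+14 = 15.9, rate = 4.7+9 = 13.7).
E[λ | data] = 15.9/13.7 = 1.161.

Posterior: Gamma(shape=15.9, rate=13.7); mean ≈ 1.161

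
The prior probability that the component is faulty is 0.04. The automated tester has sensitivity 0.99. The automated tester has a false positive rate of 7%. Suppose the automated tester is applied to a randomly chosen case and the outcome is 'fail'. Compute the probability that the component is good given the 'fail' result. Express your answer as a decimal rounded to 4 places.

Let H be the event that the component is faulty. P(H) = 0.04, so P(¬H) = 0.96. With E the 'fail' result, P(E|H) = 0.99 and P(E|¬H) = 0.07.
P(E) = 0.99·0.04 + 0.07·0.96 = 0.039600 + 0.067200 = 0.10680.
By Bayes' theorem, P(H|E) = 0.039600 / 0.10680 = 0.3708. Hence P(¬H|E) = 1 − 0.3708 = 0.6292.

P(¬H | E) ≈ 0.6292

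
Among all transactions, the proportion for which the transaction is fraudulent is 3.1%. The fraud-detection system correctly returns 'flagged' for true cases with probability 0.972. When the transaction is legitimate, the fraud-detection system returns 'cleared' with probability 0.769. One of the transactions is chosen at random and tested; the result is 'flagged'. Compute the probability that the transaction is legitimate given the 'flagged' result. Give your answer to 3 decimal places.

Write H for 'the transaction is fraudulent'. Prior odds H:¬H = 0.031/0.969 = 0.031992. For the 'flagged' outcome, the likelihood ratio is 0.972/0.231 = 4.2078.
Posterior odds = 0.031992 × 4.2078 = 0.13461, so P(H|E) = 0.13461/(1+0.13461) = 0.119. Then P(¬H|E) = 1 − 0.119 = 0.881.

P(¬H | E) ≈ 0.881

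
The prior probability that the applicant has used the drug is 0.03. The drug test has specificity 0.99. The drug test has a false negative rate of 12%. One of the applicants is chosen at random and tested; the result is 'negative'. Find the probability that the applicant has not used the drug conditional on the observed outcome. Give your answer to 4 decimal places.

Write H for 'the applicant has used the drug'. Prior odds H:¬H = 0.03/0.97 = 0.030928. For the 'negative' outcome, the likelihood ratio is 0.12/0.99 = 0.12121.
Posterior odds = 0.030928 × 0.12121 = 0.0037488, so P(H|E) = 0.0037488/(1+0.0037488) = 0.0037. Then P(¬H|E) = 1 − 0.0037 = 0.9963.

P(¬H | E) ≈ 0.9963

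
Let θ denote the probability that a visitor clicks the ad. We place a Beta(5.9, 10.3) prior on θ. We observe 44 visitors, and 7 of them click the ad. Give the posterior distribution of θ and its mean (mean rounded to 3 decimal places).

The binomial likelihood is conjugate to the Beta prior: with 7 successes and 37 failures, the posterior is Beta(5.9+7, 10.3+37) = Beta(12.9, 47.3).
E[θ | data] = 12.9/(12.9+47.3) = 0.214.

Posterior: Beta(12.9, 47.3); mean ≈ 0.214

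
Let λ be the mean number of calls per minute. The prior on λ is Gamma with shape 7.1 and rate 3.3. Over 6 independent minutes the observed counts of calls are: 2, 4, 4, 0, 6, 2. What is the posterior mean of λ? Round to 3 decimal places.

Posterior mean ≈ 2.699

Total count ∑xᵢ = 18 over n = 6 minutes.
Gamma is conjugate to the Poisson likelihood: posterior is Gamma(shape = 7.1+18 = 25.1, rate = 3.3+6 = 9.3).
E[λ | data] = 25.1/9.3 = 2.699.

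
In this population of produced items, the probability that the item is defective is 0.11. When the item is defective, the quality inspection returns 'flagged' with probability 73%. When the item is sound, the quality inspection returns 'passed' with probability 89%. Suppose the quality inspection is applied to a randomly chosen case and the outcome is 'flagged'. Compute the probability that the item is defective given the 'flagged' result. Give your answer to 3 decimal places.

P(H | E) ≈ 0.451

Write H for 'the item is defective'. Prior odds H:¬H = 0.11/0.89 = 0.12360. For the 'flagged' outcome, the likelihood ratio is 0.73/0.11 = 6.6364.
Posterior odds = 0.12360 × 6.6364 = 0.82022, so P(H|E) = 0.82022/(1+0.82022) = 0.451.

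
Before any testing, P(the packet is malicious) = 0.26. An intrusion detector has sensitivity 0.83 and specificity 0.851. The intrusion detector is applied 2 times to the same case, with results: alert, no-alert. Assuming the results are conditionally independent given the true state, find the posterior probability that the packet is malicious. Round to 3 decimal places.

Posterior P(H) ≈ 0.281

Let H be the event that the packet is malicious; start with P(H) = 0.26. P('alert'|H) = 0.83, P('alert'|¬H) = 0.149.
Update on result 1 ('alert'): P(H) ← 0.83·0.2600 / (0.83·0.2600 + 0.149·0.7400) = 0.21580/0.32606 = 0.6618.
Update on result 2 ('no-alert'): P(H) ← 0.17·0.6618 / (0.17·0.6618 + 0.851·0.3382) = 0.11251/0.40029 = 0.2811.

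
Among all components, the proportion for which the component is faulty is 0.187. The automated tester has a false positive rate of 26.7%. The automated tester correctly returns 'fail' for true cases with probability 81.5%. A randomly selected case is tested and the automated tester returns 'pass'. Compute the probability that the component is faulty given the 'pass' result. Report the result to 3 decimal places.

P(H | E) ≈ 0.055

Let H be the event that the component is faulty. P(H) = 0.187, so P(¬H) = 0.813. With E the 'pass' result, P(E|H) = 0.185 and P(E|¬H) = 0.733.
P(E) = 0.185·0.187 + 0.733·0.813 = 0.034595 + 0.59593 = 0.63052.
By Bayes' theorem, P(H|E) = 0.034595 / 0.63052 = 0.055.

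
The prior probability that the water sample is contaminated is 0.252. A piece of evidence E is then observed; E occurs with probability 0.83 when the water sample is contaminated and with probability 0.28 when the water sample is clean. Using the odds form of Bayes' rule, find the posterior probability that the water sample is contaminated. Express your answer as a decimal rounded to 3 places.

Posterior probability ≈ 0.500

Prior odds = 0.252/(1−0.252) = 0.33690. In log-odds, ln(0.33690) = -1.0880.
Add log likelihood ratio: ln(2.9643) = 1.0866.
Posterior log-odds = -0.0013378, so posterior odds = exp(-0.0013378) = 0.99866. Converting, P(H|E) = 0.99866/1.9987 = 0.500.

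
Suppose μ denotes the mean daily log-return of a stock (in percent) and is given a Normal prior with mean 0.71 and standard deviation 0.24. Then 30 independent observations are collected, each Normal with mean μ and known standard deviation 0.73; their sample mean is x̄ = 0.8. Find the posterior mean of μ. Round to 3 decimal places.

With known σ, the Normal prior is conjugate. Weight on the data is w = (n/σ²)/(n/σ² + 1/τ₀²) = 56.2957/(56.2957+17.3611) = 0.76430.
Posterior mean = w·x̄ + (1−w)·μ₀ = 0.76430·0.8 + 0.23570·0.71 = 0.779.

Posterior mean ≈ 0.779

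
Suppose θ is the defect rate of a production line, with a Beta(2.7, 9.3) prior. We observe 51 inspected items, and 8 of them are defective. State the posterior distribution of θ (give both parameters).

Posterior: Beta(10.7, 52.3)

The binomial likelihood is conjugate to the Beta prior: with 8 successes and 43 failures, the posterior is Beta(2.7+8, 9.3+43) = Beta(10.7, 52.3).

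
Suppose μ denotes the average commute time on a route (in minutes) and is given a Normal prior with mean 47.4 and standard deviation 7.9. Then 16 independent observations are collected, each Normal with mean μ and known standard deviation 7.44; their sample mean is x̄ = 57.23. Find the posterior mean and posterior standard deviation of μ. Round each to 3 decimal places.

Prior precision 1/τ₀² = 1/7.9² = 0.0160231; data precision n/σ² = 16/7.44² = 0.289051.
Posterior precision = 0.0160231 + 0.289051 = 0.305074, giving posterior SD = 1/√0.305074 = 1.810.
Posterior mean = (0.0160231·47.4 + 0.289051·57.23) / 0.305074 = 56.714.

Posterior mean ≈ 56.714; posterior SD ≈ 1.810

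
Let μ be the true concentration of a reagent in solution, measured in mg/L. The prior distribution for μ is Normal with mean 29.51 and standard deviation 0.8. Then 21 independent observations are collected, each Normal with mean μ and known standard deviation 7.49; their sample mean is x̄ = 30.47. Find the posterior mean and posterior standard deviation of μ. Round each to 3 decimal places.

With known σ, the Normal prior is conjugate. Weight on the data is w = (n/σ²)/(n/σ² + 1/τ₀²) = 0.374331/(0.374331+1.56250) = 0.19327.
Posterior mean = w·x̄ + (1−w)·μ₀ = 0.19327·30.47 + 0.80673·29.51 = 29.696. Posterior variance = 1/(0.374331+1.56250) = 0.516307, so SD = 0.719.

Posterior mean ≈ 29.696; posterior SD ≈ 0.719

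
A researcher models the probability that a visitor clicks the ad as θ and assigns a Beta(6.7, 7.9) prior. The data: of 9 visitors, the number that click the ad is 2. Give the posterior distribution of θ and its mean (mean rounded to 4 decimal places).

Posterior: Beta(8.7, 14.9); mean ≈ 0.3686

Observing 2 successes and 7 failures updates Beta(6.7, 7.9) by adding the success and failure counts to the two shape parameters: α = 6.7+2 = 8.7, β = 7.9+7 = 14.9.
Posterior mean = α/(α+β) = 8.7/23.6 = 0.3686.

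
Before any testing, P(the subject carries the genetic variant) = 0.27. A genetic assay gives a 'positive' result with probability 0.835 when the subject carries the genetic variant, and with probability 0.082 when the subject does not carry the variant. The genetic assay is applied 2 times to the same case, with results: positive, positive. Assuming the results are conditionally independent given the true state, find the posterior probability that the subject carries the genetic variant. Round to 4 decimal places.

With H the event that the subject carries the genetic variant, the joint likelihood of the observed sequence is P(data|H) = 0.835·0.835 = 0.69722 and P(data|¬H) = 0.082·0.082 = 0.0067240.
Bayes: P(H|data) = 0.27·0.69722 / (0.27·0.69722 + 0.73·0.0067240) = 0.18825/0.19316 = 0.9746.

Posterior P(H) ≈ 0.9746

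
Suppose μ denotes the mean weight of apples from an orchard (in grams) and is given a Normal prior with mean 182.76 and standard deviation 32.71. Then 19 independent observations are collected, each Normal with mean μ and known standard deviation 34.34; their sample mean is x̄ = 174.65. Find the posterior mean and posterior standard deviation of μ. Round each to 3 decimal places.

With known σ, the Normal prior is conjugate. Weight on the data is w = (n/σ²)/(n/σ² + 1/τ₀²) = 0.0161121/(0.0161121+0.00093463) = 0.94517.
Posterior mean = w·x̄ + (1−w)·μ₀ = 0.94517·174.65 + 0.054827·182.76 = 175.095. Posterior variance = 1/(0.0161121+0.00093463) = 58.6622, so SD = 7.659.

Posterior mean ≈ 175.095; posterior SD ≈ 7.659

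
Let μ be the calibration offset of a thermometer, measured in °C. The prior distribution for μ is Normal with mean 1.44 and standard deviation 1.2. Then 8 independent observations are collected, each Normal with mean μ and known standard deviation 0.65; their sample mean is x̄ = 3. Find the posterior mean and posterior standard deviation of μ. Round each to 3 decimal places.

Posterior mean ≈ 2.945; posterior SD ≈ 0.226

With known σ, the Normal prior is conjugate. Weight on the data is w = (n/σ²)/(n/σ² + 1/τ₀²) = 18.9349/(18.9349+0.694444) = 0.96462.
Posterior mean = w·x̄ + (1−w)·μ₀ = 0.96462·3 + 0.035378·1.44 = 2.945. Posterior variance = 1/(18.9349+0.694444) = 0.0509441, so SD = 0.226.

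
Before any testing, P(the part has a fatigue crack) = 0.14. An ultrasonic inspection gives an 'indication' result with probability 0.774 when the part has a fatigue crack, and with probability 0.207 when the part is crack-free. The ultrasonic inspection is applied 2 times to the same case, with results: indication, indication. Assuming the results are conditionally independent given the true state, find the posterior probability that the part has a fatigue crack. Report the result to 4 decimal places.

Posterior P(H) ≈ 0.6947

Let H be the event that the part has a fatigue crack; start with P(H) = 0.14. P('indication'|H) = 0.774, P('indication'|¬H) = 0.207.
Update on result 1 ('indication'): P(H) ← 0.774·0.1400 / (0.774·0.1400 + 0.207·0.8600) = 0.10836/0.28638 = 0.3784.
Update on result 2 ('indication'): P(H) ← 0.774·0.3784 / (0.774·0.3784 + 0.207·0.6216) = 0.29286/0.42154 = 0.6947.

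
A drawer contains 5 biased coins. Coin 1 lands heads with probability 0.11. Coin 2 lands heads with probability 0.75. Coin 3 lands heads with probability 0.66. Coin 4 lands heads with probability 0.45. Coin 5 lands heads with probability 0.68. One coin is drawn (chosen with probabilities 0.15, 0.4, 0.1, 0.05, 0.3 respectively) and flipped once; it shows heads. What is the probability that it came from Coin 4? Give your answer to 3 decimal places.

P(heads|C1) = 0.11; P(heads|C2) = 0.75; P(heads|C3) = 0.66; P(heads|C4) = 0.45; P(heads|C5) = 0.68.
Prior × likelihood for each source: 0.15·0.11=0.01650, 0.4·0.75=0.3000, 0.1·0.66=0.06600, 0.05·0.45=0.02250, 0.3·0.68=0.2040. Summing gives P(heads) = 0.60900.
P(Coin 4 | heads) = 0.02250 / 0.60900 = 0.037.

Posterior probability ≈ 0.037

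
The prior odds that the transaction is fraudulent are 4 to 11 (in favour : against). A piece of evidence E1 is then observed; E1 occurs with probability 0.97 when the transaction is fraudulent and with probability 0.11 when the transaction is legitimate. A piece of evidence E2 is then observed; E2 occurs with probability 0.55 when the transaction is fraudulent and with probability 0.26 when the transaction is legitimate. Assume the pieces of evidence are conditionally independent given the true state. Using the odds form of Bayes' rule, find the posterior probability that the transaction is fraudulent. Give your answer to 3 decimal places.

Prior odds = 4/11 = 0.36364.
Likelihood ratio for E1 = 0.97/0.11 = 8.8182.
Likelihood ratio for E2 = 0.55/0.26 = 2.1154.
Posterior odds = prior odds × LR₁ × LR₂ = 6.7832.
Posterior probability = odds/(1+odds) = 6.7832/7.7832 = 0.872.

Posterior probability ≈ 0.872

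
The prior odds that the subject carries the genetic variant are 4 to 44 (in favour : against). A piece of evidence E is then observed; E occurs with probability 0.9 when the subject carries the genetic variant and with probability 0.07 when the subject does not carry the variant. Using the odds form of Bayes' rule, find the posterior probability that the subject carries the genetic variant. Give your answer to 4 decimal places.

Prior odds = 4/44 = 0.090909.
Likelihood ratio for E = 0.9/0.07 = 12.857.
Posterior odds = prior odds × LR = 1.1688.
Posterior probability = odds/(1+odds) = 1.1688/2.1688 = 0.5389.

Posterior probability ≈ 0.5389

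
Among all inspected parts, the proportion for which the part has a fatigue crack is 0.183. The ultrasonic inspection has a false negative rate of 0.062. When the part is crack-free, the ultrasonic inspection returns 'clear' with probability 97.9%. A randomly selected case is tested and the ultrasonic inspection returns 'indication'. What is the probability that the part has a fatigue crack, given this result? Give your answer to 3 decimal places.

Let H be the event that the part has a fatigue crack. P(H) = 0.183, so P(¬H) = 0.817. With E the 'indication' result, P(E|H) = 0.938 and P(E|¬H) = 0.021.
P(E) = 0.938·0.183 + 0.021·0.817 = 0.17165 + 0.017157 = 0.18881.
By Bayes' theorem, P(H|E) = 0.17165 / 0.18881 = 0.909.

P(H | E) ≈ 0.909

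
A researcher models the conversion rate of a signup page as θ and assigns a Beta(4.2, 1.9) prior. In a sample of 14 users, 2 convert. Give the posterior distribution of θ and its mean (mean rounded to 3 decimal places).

The binomial likelihood is conjugate to the Beta prior: with 2 successes and 12 failures, the posterior is Beta(4.2+2, 1.9+12) = Beta(6.2, 13.9).
Posterior mean = α/(α+β) = 6.2/20.1 = 0.308.

Posterior: Beta(6.2, 13.9); mean ≈ 0.308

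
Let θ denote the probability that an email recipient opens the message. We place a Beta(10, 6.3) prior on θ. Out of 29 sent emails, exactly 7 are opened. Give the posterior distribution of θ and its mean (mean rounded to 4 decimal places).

Observing 7 successes and 22 failures updates Beta(10, 6.3) by adding the success and failure counts to the two shape parameters: α = 10+7 = 17, β = 6.3+22 = 28.3.
E[θ | data] = 17/(17+28.3) = 0.3753.

Posterior: Beta(17, 28.3); mean ≈ 0.3753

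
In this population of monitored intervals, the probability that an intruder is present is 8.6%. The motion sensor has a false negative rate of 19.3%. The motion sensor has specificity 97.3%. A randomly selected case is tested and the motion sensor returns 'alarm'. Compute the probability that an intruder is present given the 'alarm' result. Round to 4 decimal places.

P(H | E) ≈ 0.7377

Let H be the event that an intruder is present. P(H) = 0.086, so P(¬H) = 0.914. With E the 'alarm' result, P(E|H) = 0.807 and P(E|¬H) = 0.027.
P(E) = 0.807·0.086 + 0.027·0.914 = 0.069402 + 0.024678 = 0.094080.
By Bayes' theorem, P(H|E) = 0.069402 / 0.094080 = 0.7377.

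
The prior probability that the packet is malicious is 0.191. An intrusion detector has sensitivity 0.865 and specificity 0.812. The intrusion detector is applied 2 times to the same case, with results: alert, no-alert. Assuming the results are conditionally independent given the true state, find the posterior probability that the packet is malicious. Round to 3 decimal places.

Posterior P(H) ≈ 0.153

Let H be the event that the packet is malicious; start with P(H) = 0.191. P('alert'|H) = 0.865, P('alert'|¬H) = 0.188.
Update on result 1 ('alert'): P(H) ← 0.865·0.1910 / (0.865·0.1910 + 0.188·0.8090) = 0.16522/0.31731 = 0.5207.
Update on result 2 ('no-alert'): P(H) ← 0.135·0.5207 / (0.135·0.5207 + 0.812·0.4793) = 0.070292/0.45950 = 0.1530.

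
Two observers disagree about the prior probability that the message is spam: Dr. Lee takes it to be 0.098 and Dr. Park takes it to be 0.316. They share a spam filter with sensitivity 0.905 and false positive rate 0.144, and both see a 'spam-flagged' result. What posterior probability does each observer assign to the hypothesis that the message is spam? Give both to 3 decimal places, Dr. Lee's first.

The likelihood ratio for a 'spam-flagged' result is 0.905/0.144 = 6.2847.
Dr. Lee: prior odds 0.098/0.902 = 0.10865; posterior odds 0.68282; posterior probability 0.406.
Dr. Park: prior odds 0.316/0.684 = 0.46199; posterior odds 2.9035; posterior probability 0.744.

Dr. Lee: 0.406; Dr. Park: 0.744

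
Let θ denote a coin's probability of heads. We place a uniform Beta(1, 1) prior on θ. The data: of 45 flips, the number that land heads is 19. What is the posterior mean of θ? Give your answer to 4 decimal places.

Observing 19 successes and 26 failures updates Beta(1, 1) by adding the success and failure counts to the two shape parameters: α = 1+19 = 20, β = 1+26 = 27.
Posterior mean = α/(α+β) = 20/47 = 0.4255.

Posterior mean ≈ 0.4255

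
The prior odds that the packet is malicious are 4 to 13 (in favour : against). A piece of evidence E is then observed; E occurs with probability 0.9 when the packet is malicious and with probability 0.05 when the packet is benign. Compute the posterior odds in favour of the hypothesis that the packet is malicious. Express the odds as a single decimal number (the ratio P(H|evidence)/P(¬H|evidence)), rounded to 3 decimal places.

Posterior odds ≈ 5.538

Prior odds = 4/13 = 0.30769. In log-odds, ln(0.30769) = -1.1787.
Add log likelihood ratio: ln(18.000) = 2.8904.
Posterior log-odds = 1.7117, so posterior odds = exp(1.7117) = 5.5385.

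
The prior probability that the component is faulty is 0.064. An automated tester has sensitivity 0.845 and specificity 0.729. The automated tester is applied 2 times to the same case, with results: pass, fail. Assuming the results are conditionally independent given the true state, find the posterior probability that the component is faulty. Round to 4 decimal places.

Posterior P(H) ≈ 0.0434

With H the event that the component is faulty, the joint likelihood of the observed sequence is P(data|H) = 0.155·0.845 = 0.13098 and P(data|¬H) = 0.729·0.271 = 0.19756.
Bayes: P(H|data) = 0.064·0.13098 / (0.064·0.13098 + 0.936·0.19756) = 0.0083824/0.19330 = 0.0434.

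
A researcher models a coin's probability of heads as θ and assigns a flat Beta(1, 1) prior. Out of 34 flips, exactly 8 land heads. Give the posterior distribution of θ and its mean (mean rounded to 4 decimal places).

The binomial likelihood is conjugate to the Beta prior: with 8 successes and 26 failures, the posterior is Beta(1+8, 1+26) = Beta(9, 27).
E[θ | data] = 9/(9+27) = 0.2500.

Posterior: Beta(9, 27); mean ≈ 0.2500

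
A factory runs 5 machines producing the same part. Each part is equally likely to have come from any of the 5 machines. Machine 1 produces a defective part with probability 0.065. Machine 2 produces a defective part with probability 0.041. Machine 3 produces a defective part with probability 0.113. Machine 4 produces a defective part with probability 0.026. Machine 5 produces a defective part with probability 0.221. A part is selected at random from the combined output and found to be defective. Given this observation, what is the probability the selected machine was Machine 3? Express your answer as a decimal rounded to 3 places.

Tabulate prior·likelihood by source: [1] prior 0.2, lik 0.065, product 0.01300; [2] prior 0.2, lik 0.041, product 0.008200; [3] prior 0.2, lik 0.113, product 0.02260; [4] prior 0.2, lik 0.026, product 0.005200; [5] prior 0.2, lik 0.221, product 0.04420.
Normalizing constant = 0.093200; the posterior for Machine 3 is its product over the sum, 0.02260/0.093200 = 0.242.

Posterior probability ≈ 0.242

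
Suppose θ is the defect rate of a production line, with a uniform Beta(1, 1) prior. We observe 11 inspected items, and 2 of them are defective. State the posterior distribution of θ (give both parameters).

Posterior: Beta(3, 10)

The binomial likelihood is conjugate to the Beta prior: with 2 successes and 9 failures, the posterior is Beta(1+2, 1+9) = Beta(3, 10).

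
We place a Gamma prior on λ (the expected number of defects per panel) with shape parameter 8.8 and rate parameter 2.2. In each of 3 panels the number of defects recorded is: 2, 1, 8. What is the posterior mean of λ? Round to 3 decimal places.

Total count ∑xᵢ = 11 over n = 3 panels.
Gamma is conjugate to the Poisson likelihood: posterior is Gamma(shape = 8.8+11 = 19.8, rate = 2.2+3 = 5.2).
Posterior mean = shape/rate = 19.8/5.2 = 3.808.

Posterior mean ≈ 3.808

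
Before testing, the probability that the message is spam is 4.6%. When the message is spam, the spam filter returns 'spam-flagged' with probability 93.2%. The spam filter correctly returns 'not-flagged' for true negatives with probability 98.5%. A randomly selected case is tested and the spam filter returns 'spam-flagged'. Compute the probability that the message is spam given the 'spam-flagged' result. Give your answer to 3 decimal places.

Write H for 'the message is spam'. Prior odds H:¬H = 0.046/0.954 = 0.048218. For the 'spam-flagged' outcome, the likelihood ratio is 0.932/0.015 = 62.133.
Posterior odds = 0.048218 × 62.133 = 2.9959, so P(H|E) = 2.9959/(1+2.9959) = 0.750.

P(H | E) ≈ 0.750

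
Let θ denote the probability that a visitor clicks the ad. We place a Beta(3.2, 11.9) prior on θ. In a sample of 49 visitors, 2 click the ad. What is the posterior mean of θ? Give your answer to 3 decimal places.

Observing 2 successes and 47 failures updates Beta(3.2, 11.9) by adding the success and failure counts to the two shape parameters: α = 3.2+2 = 5.2, β = 11.9+47 = 58.9.
Posterior mean = α/(α+β) = 5.2/64.1 = 0.081.

Posterior mean ≈ 0.081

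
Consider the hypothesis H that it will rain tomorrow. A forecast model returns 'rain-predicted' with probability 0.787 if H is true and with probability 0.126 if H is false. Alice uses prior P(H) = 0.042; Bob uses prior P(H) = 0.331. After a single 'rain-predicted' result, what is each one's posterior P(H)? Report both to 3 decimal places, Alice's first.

The likelihood ratio for a 'rain-predicted' result is 0.787/0.126 = 6.2460.
Alice: prior odds 0.042/0.958 = 0.043841; posterior odds 0.27383; posterior probability 0.215.
Bob: prior odds 0.331/0.669 = 0.49477; posterior odds 3.0903; posterior probability 0.756.

Alice: 0.215; Bob: 0.756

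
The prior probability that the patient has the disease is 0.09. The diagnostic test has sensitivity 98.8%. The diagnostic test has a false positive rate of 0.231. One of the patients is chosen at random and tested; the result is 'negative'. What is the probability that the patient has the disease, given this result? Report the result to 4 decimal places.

P(H | E) ≈ 0.0015

Write H for 'the patient has the disease'. Prior odds H:¬H = 0.09/0.91 = 0.098901. For the 'negative' outcome, the likelihood ratio is 0.012/0.769 = 0.015605.
Posterior odds = 0.098901 × 0.015605 = 0.0015433, so P(H|E) = 0.0015433/(1+0.0015433) = 0.0015.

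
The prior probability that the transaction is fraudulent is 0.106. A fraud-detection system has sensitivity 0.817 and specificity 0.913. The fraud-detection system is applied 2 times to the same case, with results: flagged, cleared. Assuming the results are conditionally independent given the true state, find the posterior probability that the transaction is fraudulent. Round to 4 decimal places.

Let H be the event that the transaction is fraudulent; start with P(H) = 0.106. P('flagged'|H) = 0.817, P('flagged'|¬H) = 0.087.
Update on result 1 ('flagged'): P(H) ← 0.817·0.1060 / (0.817·0.1060 + 0.087·0.8940) = 0.086602/0.16438 = 0.5268.
Update on result 2 ('cleared'): P(H) ← 0.183·0.5268 / (0.183·0.5268 + 0.913·0.4732) = 0.096412/0.52841 = 0.1825.

Posterior P(H) ≈ 0.1825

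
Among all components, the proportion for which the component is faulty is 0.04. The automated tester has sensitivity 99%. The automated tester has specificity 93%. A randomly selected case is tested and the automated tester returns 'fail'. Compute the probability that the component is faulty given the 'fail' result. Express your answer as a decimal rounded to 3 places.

Let H be the event that the component is faulty. P(H) = 0.04, so P(¬H) = 0.96. With E the 'fail' result, P(E|H) = 0.99 and P(E|¬H) = 0.07.
P(E) = 0.99·0.04 + 0.07·0.96 = 0.039600 + 0.067200 = 0.10680.
By Bayes' theorem, P(H|E) = 0.039600 / 0.10680 = 0.371.

P(H | E) ≈ 0.371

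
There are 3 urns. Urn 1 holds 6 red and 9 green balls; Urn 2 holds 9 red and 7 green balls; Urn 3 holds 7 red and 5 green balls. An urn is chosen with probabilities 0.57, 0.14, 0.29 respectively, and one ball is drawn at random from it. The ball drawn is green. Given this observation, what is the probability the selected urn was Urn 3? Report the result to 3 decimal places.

Posterior probability ≈ 0.231

Tabulate prior·likelihood by source: [1] prior 0.57, lik 0.6, product 0.3420; [2] prior 0.14, lik 0.4375, product 0.06125; [3] prior 0.29, lik 0.4167, product 0.1208.
Normalizing constant = 0.52408; the posterior for Urn 3 is its product over the sum, 0.1208/0.52408 = 0.231.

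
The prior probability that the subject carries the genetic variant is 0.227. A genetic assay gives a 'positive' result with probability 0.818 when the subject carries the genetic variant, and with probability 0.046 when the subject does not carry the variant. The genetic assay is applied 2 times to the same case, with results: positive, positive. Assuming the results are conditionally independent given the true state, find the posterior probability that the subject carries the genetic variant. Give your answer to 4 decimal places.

Posterior P(H) ≈ 0.9893

With H the event that the subject carries the genetic variant, the joint likelihood of the observed sequence is P(data|H) = 0.818·0.818 = 0.66912 and P(data|¬H) = 0.046·0.046 = 0.0021160.
Bayes: P(H|data) = 0.227·0.66912 / (0.227·0.66912 + 0.773·0.0021160) = 0.15189/0.15353 = 0.9893.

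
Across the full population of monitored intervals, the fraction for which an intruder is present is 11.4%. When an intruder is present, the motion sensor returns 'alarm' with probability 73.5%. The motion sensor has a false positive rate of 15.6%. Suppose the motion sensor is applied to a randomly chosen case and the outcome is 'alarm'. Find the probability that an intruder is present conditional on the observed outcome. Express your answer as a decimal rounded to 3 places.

Let H be the event that an intruder is present. P(H) = 0.114, so P(¬H) = 0.886. With E the 'alarm' result, P(E|H) = 0.735 and P(E|¬H) = 0.156.
P(E) = 0.735·0.114 + 0.156·0.886 = 0.083790 + 0.13822 = 0.22201.
By Bayes' theorem, P(H|E) = 0.083790 / 0.22201 = 0.377.

P(H | E) ≈ 0.377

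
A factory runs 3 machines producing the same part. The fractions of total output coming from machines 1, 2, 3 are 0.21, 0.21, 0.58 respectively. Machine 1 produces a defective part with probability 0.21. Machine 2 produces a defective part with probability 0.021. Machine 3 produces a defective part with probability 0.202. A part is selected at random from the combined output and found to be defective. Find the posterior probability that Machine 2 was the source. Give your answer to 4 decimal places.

Posterior probability ≈ 0.0266

P(defective|M1) = 0.21; P(defective|M2) = 0.021; P(defective|M3) = 0.202.
Prior × likelihood for each source: 0.21·0.21=0.04410, 0.21·0.021=0.004410, 0.58·0.202=0.1172. Summing gives P(defective) = 0.16567.
P(Machine 2 | defective) = 0.004410 / 0.16567 = 0.0266.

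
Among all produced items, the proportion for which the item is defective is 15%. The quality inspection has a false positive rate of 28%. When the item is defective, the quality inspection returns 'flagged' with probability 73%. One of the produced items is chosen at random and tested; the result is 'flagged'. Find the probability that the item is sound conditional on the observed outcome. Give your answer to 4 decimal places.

Let H be the event that the item is defective. P(H) = 0.15, so P(¬H) = 0.85. With E the 'flagged' result, P(E|H) = 0.73 and P(E|¬H) = 0.28.
P(E) = 0.73·0.15 + 0.28·0.85 = 0.10950 + 0.23800 = 0.34750.
By Bayes' theorem, P(H|E) = 0.10950 / 0.34750 = 0.3151. Hence P(¬H|E) = 1 − 0.3151 = 0.6849.

P(¬H | E) ≈ 0.6849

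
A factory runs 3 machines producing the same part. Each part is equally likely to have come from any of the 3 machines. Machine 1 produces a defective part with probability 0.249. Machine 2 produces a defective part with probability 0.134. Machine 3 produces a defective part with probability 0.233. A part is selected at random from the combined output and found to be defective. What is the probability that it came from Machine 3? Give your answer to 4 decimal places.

P(defective|M1) = 0.249; P(defective|M2) = 0.134; P(defective|M3) = 0.233.
Prior × likelihood for each source: 0.333333·0.249=0.08300, 0.333333·0.134=0.04467, 0.333333·0.233=0.07767. Summing gives P(defective) = 0.20533.
P(Machine 3 | defective) = 0.07767 / 0.20533 = 0.3782.

Posterior probability ≈ 0.3782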